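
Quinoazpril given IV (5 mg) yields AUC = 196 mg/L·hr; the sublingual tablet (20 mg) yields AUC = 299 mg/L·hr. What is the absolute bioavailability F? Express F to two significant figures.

F = 0.38

F = (AUC_ev / D_ev) / (AUC_iv / D_iv)
  = (299/20) / (196/5)
  = 14.95 / 39.2 = 0.3814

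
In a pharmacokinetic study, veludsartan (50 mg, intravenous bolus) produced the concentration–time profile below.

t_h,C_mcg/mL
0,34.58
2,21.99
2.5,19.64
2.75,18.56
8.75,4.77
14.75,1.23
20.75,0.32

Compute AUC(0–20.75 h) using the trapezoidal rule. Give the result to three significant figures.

Trapezoidal AUC_0→20.75:
  [0→2]: (34.58+21.99)/2 × 2 = 56.57
  [2→2.5]: (21.99+19.64)/2 × 0.5 = 10.4075
  [2.5→2.75]: (19.64+18.56)/2 × 0.25 = 4.775
  [2.75→8.75]: (18.56+4.77)/2 × 6 = 69.99
  [8.75→14.75]: (4.77+1.23)/2 × 6 = 18.0
  [14.75→20.75]: (1.23+0.32)/2 × 6 = 4.65
  Sum = 164.3925 mcg/mL·h

AUC = 164 mcg/mL·h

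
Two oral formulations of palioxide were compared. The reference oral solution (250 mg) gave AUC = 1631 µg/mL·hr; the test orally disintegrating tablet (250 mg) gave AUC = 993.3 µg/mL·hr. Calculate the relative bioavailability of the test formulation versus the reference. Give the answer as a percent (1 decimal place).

F_rel = 60.9%

F_rel = (AUC_test/D_test) / (AUC_ref/D_ref)
      = (993.3/250) / (1631/250)
      = 3.9732 / 6.524 = 0.6090 = 60.90%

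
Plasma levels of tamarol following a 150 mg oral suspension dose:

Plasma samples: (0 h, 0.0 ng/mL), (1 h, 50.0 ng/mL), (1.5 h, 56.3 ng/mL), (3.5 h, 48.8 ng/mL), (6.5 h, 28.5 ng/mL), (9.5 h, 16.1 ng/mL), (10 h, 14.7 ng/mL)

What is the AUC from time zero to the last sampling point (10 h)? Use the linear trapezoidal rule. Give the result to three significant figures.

AUC = 347 ng/mL·h

Trapezoidal AUC_0→10:
  [0→1]: (0.0+50.0)/2 × 1 = 25.0
  [1→1.5]: (50.0+56.3)/2 × 0.5 = 26.575
  [1.5→3.5]: (56.3+48.8)/2 × 2 = 105.1
  [3.5→6.5]: (48.8+28.5)/2 × 3 = 115.95
  [6.5→9.5]: (28.5+16.1)/2 × 3 = 66.9
  [9.5→10]: (16.1+14.7)/2 × 0.5 = 7.7
  Sum = 347.225 ng/mL·h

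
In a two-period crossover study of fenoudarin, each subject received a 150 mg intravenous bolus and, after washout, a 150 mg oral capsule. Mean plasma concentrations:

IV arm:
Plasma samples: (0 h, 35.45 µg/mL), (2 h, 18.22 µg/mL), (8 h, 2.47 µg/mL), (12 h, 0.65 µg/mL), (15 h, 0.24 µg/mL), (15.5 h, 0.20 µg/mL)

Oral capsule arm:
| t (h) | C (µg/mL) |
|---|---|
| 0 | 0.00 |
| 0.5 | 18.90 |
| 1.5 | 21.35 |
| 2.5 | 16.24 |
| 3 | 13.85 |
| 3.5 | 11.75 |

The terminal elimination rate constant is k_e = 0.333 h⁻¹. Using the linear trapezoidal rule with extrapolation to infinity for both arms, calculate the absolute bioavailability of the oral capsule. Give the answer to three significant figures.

Trapezoidal AUC_0→15.5 (IV):
  [0→2]: (35.45+18.22)/2 × 2 = 53.67
  [2→8]: (18.22+2.47)/2 × 6 = 62.07
  [8→12]: (2.47+0.65)/2 × 4 = 6.24
  [12→15]: (0.65+0.24)/2 × 3 = 1.335
  [15→15.5]: (0.24+0.20)/2 × 0.5 = 0.11
  Sum = 123.425 µg/mL·h
IV tail: 0.20/0.333 = 0.601; AUC_iv,0→∞ = 123.425 + 0.601 = 124.026 µg/mL·h
Trapezoidal AUC_0→3.5 (oral capsule):
  [0→0.5]: (0.00+18.90)/2 × 0.5 = 4.725
  [0.5→1.5]: (18.90+21.35)/2 × 1 = 20.125
  [1.5→2.5]: (21.35+16.24)/2 × 1 = 18.795
  [2.5→3]: (16.24+13.85)/2 × 0.5 = 7.5225
  [3→3.5]: (13.85+11.75)/2 × 0.5 = 6.4
  Sum = 57.5675 µg/mL·h
oral capsule tail: 11.75/0.333 = 35.285; AUC_ev,0→∞ = 57.5675 + 35.285 = 92.8525 µg/mL·h
F = (AUC_ev/D_ev)/(AUC_iv/D_iv) = (92.8525/150)/(124.026/150) = 0.619017/0.82684 = 0.7487

F = 0.749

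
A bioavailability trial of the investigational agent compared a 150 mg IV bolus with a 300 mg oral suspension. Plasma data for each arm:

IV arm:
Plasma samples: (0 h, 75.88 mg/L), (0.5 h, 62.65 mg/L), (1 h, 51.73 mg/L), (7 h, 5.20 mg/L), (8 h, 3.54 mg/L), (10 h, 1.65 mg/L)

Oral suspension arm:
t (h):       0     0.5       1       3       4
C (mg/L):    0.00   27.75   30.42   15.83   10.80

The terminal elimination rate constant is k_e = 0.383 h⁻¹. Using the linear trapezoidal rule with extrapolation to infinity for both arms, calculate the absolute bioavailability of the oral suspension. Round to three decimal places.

Trapezoidal AUC_0→10 (IV):
  [0→0.5]: (75.88+62.65)/2 × 0.5 = 34.6325
  [0.5→1]: (62.65+51.73)/2 × 0.5 = 28.595
  [1→7]: (51.73+5.20)/2 × 6 = 170.79
  [7→8]: (5.20+3.54)/2 × 1 = 4.37
  [8→10]: (3.54+1.65)/2 × 2 = 5.19
  Sum = 243.5775 mg/L·h
IV tail: 1.65/0.383 = 4.308; AUC_iv,0→∞ = 243.5775 + 4.308 = 247.8855 mg/L·h
Trapezoidal AUC_0→4 (oral suspension):
  [0→0.5]: (0.00+27.75)/2 × 0.5 = 6.9375
  [0.5→1]: (27.75+30.42)/2 × 0.5 = 14.5425
  [1→3]: (30.42+15.83)/2 × 2 = 46.25
  [3→4]: (15.83+10.80)/2 × 1 = 13.315
  Sum = 81.045 mg/L·h
oral suspension tail: 10.80/0.383 = 28.198; AUC_ev,0→∞ = 81.045 + 28.198 = 109.243 mg/L·h
F = (AUC_ev/D_ev)/(AUC_iv/D_iv) = (109.243/300)/(247.8855/150) = 0.364143/1.65257 = 0.2203

F = 0.220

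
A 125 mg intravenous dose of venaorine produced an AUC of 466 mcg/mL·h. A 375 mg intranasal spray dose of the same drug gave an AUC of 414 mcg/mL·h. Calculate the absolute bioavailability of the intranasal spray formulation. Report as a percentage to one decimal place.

F = 29.6%

F = (AUC_ev / D_ev) / (AUC_iv / D_iv)
  = (414/375) / (466/125)
  = 1.104 / 3.728 = 0.2961
  = 29.61%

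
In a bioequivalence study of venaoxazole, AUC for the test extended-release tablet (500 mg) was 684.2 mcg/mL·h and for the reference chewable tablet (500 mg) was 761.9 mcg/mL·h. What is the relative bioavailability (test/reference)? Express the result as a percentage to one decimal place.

F_rel = (AUC_test/D_test) / (AUC_ref/D_ref)
      = (684.2/500) / (761.9/500)
      = 1.3684 / 1.5238 = 0.8980 = 89.80%

F_rel = 89.8%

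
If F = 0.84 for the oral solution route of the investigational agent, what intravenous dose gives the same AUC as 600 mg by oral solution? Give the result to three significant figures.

Systemic exposure from an extravascular dose = F × D_ev, so the equivalent IV dose is F × D_ev.
D_iv = F × D_ev = 0.84 × 600 = 504 mg

D_iv = 504 mg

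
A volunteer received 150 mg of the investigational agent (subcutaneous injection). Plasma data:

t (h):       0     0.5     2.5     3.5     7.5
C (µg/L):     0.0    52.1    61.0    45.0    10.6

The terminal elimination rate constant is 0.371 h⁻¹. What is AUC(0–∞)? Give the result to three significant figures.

AUC = 319 µg/L·h

Trapezoidal AUC_0→7.5:
  [0→0.5]: (0.0+52.1)/2 × 0.5 = 13.025
  [0.5→2.5]: (52.1+61.0)/2 × 2 = 113.1
  [2.5→3.5]: (61.0+45.0)/2 × 1 = 53.0
  [3.5→7.5]: (45.0+10.6)/2 × 4 = 111.2
  Sum = 290.325 µg/L·h
Extrapolated tail: C_last / k_e = 10.6 / 0.371 = 28.571
AUC_0→∞ = 290.325 + 28.571 = 318.896 µg/L·h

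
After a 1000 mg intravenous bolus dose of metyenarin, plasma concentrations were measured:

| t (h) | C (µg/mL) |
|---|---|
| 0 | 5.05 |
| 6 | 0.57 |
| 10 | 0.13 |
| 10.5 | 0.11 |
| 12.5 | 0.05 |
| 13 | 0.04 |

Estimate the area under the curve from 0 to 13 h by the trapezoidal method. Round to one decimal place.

Trapezoidal AUC_0→13:
  [0→6]: (5.05+0.57)/2 × 6 = 16.86
  [6→10]: (0.57+0.13)/2 × 4 = 1.4
  [10→10.5]: (0.13+0.11)/2 × 0.5 = 0.06
  [10.5→12.5]: (0.11+0.05)/2 × 2 = 0.16
  [12.5→13]: (0.05+0.04)/2 × 0.5 = 0.0225
  Sum = 18.5025 µg/mL·h

AUC = 18.5 µg/mL·h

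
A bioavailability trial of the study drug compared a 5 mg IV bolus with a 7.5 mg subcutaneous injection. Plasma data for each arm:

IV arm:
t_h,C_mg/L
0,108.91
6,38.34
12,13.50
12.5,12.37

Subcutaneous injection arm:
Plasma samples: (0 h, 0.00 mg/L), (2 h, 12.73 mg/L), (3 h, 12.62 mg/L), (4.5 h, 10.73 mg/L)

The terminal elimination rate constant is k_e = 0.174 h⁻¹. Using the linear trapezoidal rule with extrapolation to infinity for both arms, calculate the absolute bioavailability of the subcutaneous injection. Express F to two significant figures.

F = 0.10

Trapezoidal AUC_0→12.5 (IV):
  [0→6]: (108.91+38.34)/2 × 6 = 441.75
  [6→12]: (38.34+13.50)/2 × 6 = 155.52
  [12→12.5]: (13.50+12.37)/2 × 0.5 = 6.4675
  Sum = 603.7375 mg/L·h
IV tail: 12.37/0.174 = 71.092; AUC_iv,0→∞ = 603.7375 + 71.092 = 674.8295 mg/L·h
Trapezoidal AUC_0→4.5 (subcutaneous injection):
  [0→2]: (0.00+12.73)/2 × 2 = 12.73
  [2→3]: (12.73+12.62)/2 × 1 = 12.675
  [3→4.5]: (12.62+10.73)/2 × 1.5 = 17.5125
  Sum = 42.9175 mg/L·h
subcutaneous injection tail: 10.73/0.174 = 61.667; AUC_ev,0→∞ = 42.9175 + 61.667 = 104.5845 mg/L·h
F = (AUC_ev/D_ev)/(AUC_iv/D_iv) = (104.5845/7.5)/(674.8295/5) = 13.9446/134.9659 = 0.1033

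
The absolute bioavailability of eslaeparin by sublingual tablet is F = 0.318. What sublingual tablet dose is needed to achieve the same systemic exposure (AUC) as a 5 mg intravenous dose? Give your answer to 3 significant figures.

For equal systemic exposure: F × D_ev = D_iv
D_ev = D_iv / F = 5 / 0.318 = 15.7233 mg

D_sublingual = 15.7 mg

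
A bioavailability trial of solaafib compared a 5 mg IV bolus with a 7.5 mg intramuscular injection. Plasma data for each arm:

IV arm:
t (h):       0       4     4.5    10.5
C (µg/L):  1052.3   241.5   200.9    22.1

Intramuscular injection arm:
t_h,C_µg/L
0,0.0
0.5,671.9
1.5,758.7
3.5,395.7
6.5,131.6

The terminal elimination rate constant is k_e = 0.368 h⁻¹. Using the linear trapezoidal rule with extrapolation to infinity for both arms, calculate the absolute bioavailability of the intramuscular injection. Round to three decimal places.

F = 0.620

Trapezoidal AUC_0→10.5 (IV):
  [0→4]: (1052.3+241.5)/2 × 4 = 2587.6
  [4→4.5]: (241.5+200.9)/2 × 0.5 = 110.6
  [4.5→10.5]: (200.9+22.1)/2 × 6 = 669.0
  Sum = 3367.2 µg/L·h
IV tail: 22.1/0.368 = 60.054; AUC_iv,0→∞ = 3367.2 + 60.054 = 3427.254 µg/L·h
Trapezoidal AUC_0→6.5 (intramuscular injection):
  [0→0.5]: (0.0+671.9)/2 × 0.5 = 167.975
  [0.5→1.5]: (671.9+758.7)/2 × 1 = 715.3
  [1.5→3.5]: (758.7+395.7)/2 × 2 = 1154.4
  [3.5→6.5]: (395.7+131.6)/2 × 3 = 790.95
  Sum = 2828.625 µg/L·h
intramuscular injection tail: 131.6/0.368 = 357.609; AUC_ev,0→∞ = 2828.625 + 357.609 = 3186.234 µg/L·h
F = (AUC_ev/D_ev)/(AUC_iv/D_iv) = (3186.234/7.5)/(3427.254/5) = 424.8312/685.4508 = 0.6198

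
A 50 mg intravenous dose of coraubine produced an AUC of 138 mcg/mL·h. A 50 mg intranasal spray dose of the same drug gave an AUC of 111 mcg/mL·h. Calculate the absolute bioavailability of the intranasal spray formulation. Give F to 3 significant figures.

F = (AUC_ev / D_ev) / (AUC_iv / D_iv)
  = (111/50) / (138/50)
  = 2.22 / 2.76 = 0.8043

F = 0.804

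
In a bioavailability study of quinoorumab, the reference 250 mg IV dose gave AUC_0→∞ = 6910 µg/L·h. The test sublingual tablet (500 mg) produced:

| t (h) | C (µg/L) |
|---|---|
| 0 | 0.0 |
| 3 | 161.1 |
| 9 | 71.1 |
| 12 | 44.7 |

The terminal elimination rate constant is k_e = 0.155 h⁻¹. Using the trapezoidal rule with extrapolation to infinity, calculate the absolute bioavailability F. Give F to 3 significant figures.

Trapezoidal AUC_0→12 (sublingual tablet):
  [0→3]: (0.0+161.1)/2 × 3 = 241.65
  [3→9]: (161.1+71.1)/2 × 6 = 696.6
  [9→12]: (71.1+44.7)/2 × 3 = 173.7
  Sum = 1111.95 µg/L·h
Tail: C_last/k_e = 44.7/0.155 = 288.387
AUC_0→∞ (sublingual tablet) = 1111.95 + 288.387 = 1400.337 µg/L·h
F = (AUC_ev/D_ev)/(AUC_iv/D_iv) = (1400.337/500)/(6910/250) = 2.800674/27.64 = 0.1013

F = 0.101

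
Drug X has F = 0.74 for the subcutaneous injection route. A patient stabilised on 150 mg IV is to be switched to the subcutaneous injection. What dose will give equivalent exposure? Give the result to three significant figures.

For equal systemic exposure: F × D_ev = D_iv
D_ev = D_iv / F = 150 / 0.74 = 202.703 mg

D_subcutaneous = 203 mg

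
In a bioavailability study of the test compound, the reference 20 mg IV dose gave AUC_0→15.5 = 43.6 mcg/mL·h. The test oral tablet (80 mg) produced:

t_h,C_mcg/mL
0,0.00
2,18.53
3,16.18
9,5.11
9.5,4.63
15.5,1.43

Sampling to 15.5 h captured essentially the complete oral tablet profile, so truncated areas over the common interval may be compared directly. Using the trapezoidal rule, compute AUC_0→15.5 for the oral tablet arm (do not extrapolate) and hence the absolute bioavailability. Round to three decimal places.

Trapezoidal AUC_0→15.5 (oral tablet):
  [0→2]: (0.00+18.53)/2 × 2 = 18.53
  [2→3]: (18.53+16.18)/2 × 1 = 17.355
  [3→9]: (16.18+5.11)/2 × 6 = 63.87
  [9→9.5]: (5.11+4.63)/2 × 0.5 = 2.435
  [9.5→15.5]: (4.63+1.43)/2 × 6 = 18.18
  Sum = 120.37 mcg/mL·h
F = (AUC_ev/D_ev)/(AUC_iv/D_iv) = (120.37/80)/(43.6/20) = 1.504625/2.18 = 0.6902

F = 0.690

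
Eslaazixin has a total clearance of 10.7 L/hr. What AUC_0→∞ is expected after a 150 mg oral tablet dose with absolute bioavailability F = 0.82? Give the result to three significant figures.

AUC_0→∞ = F × Dose / CL
        = 0.82 × 150 / 10.7 = 11.4953 mg/L·hr

AUC = 11.5 mg/L·hr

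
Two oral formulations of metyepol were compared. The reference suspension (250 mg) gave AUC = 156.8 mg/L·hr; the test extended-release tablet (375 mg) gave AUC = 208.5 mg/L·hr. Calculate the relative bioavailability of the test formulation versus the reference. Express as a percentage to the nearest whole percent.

F_rel = (AUC_test/D_test) / (AUC_ref/D_ref)
      = (208.5/375) / (156.8/250)
      = 0.556 / 0.6272 = 0.8865 = 88.65%

F_rel = 89%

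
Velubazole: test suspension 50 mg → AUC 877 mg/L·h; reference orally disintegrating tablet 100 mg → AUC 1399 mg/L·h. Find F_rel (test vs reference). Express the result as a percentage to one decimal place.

F_rel = (AUC_test/D_test) / (AUC_ref/D_ref)
      = (877/50) / (1399/100)
      = 17.54 / 13.99 = 1.2538 = 125.38%

F_rel = 125.4%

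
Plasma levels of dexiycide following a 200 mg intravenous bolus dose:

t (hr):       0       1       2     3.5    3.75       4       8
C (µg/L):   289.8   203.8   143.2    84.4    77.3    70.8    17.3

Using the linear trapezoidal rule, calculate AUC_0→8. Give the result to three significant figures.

AUC = 806 µg/L·hr

Trapezoidal AUC_0→8:
  [0→1]: (289.8+203.8)/2 × 1 = 246.8
  [1→2]: (203.8+143.2)/2 × 1 = 173.5
  [2→3.5]: (143.2+84.4)/2 × 1.5 = 170.7
  [3.5→3.75]: (84.4+77.3)/2 × 0.25 = 20.2125
  [3.75→4]: (77.3+70.8)/2 × 0.25 = 18.5125
  [4→8]: (70.8+17.3)/2 × 4 = 176.2
  Sum = 805.925 µg/L·hr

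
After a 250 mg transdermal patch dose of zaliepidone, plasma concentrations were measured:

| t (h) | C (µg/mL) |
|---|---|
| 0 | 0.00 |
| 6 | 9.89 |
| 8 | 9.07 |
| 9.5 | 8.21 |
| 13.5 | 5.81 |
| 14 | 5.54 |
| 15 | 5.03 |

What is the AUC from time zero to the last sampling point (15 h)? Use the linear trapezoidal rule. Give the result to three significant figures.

Trapezoidal AUC_0→15:
  [0→6]: (0.00+9.89)/2 × 6 = 29.67
  [6→8]: (9.89+9.07)/2 × 2 = 18.96
  [8→9.5]: (9.07+8.21)/2 × 1.5 = 12.96
  [9.5→13.5]: (8.21+5.81)/2 × 4 = 28.04
  [13.5→14]: (5.81+5.54)/2 × 0.5 = 2.8375
  [14→15]: (5.54+5.03)/2 × 1 = 5.285
  Sum = 97.7525 µg/mL·h

AUC = 97.8 µg/mL·h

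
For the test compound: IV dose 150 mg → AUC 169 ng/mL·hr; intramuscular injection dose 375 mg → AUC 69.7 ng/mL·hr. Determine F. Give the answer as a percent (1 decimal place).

F = (AUC_ev / D_ev) / (AUC_iv / D_iv)
  = (69.7/375) / (169/150)
  = 0.185867 / 1.12667 = 0.1650
  = 16.50%

F = 16.5%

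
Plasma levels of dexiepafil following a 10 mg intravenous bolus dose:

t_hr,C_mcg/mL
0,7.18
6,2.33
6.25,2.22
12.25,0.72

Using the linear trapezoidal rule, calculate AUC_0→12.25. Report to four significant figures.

AUC = 37.92 mcg/mL·hr

Trapezoidal AUC_0→12.25:
  [0→6]: (7.18+2.33)/2 × 6 = 28.53
  [6→6.25]: (2.33+2.22)/2 × 0.25 = 0.56875
  [6.25→12.25]: (2.22+0.72)/2 × 6 = 8.82
  Sum = 37.91875 mcg/mL·hr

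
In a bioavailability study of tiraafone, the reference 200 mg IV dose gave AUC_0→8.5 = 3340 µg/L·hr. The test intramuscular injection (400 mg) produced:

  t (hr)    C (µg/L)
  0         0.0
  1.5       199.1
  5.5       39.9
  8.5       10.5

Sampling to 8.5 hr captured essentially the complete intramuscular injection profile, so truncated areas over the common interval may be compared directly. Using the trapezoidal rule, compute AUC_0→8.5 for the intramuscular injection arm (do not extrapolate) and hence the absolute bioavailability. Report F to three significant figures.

F = 0.105

Trapezoidal AUC_0→8.5 (intramuscular injection):
  [0→1.5]: (0.0+199.1)/2 × 1.5 = 149.325
  [1.5→5.5]: (199.1+39.9)/2 × 4 = 478.0
  [5.5→8.5]: (39.9+10.5)/2 × 3 = 75.6
  Sum = 702.925 µg/L·hr
F = (AUC_ev/D_ev)/(AUC_iv/D_iv) = (702.925/400)/(3340/200) = 1.7573125/16.7 = 0.1052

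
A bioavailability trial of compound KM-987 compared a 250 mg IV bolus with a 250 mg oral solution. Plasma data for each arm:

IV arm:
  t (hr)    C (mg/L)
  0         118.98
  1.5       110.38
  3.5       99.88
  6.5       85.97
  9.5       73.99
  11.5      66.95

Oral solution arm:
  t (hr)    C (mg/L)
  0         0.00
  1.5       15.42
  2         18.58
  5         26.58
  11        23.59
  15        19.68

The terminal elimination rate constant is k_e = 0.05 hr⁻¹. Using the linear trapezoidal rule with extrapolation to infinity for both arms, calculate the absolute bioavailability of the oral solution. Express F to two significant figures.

F = 0.30

Trapezoidal AUC_0→11.5 (IV):
  [0→1.5]: (118.98+110.38)/2 × 1.5 = 172.02
  [1.5→3.5]: (110.38+99.88)/2 × 2 = 210.26
  [3.5→6.5]: (99.88+85.97)/2 × 3 = 278.775
  [6.5→9.5]: (85.97+73.99)/2 × 3 = 239.94
  [9.5→11.5]: (73.99+66.95)/2 × 2 = 140.94
  Sum = 1041.935 mg/L·hr
IV tail: 66.95/0.05 = 1339.000; AUC_iv,0→∞ = 1041.935 + 1339.000 = 2380.935 mg/L·hr
Trapezoidal AUC_0→15 (oral solution):
  [0→1.5]: (0.00+15.42)/2 × 1.5 = 11.565
  [1.5→2]: (15.42+18.58)/2 × 0.5 = 8.5
  [2→5]: (18.58+26.58)/2 × 3 = 67.74
  [5→11]: (26.58+23.59)/2 × 6 = 150.51
  [11→15]: (23.59+19.68)/2 × 4 = 86.54
  Sum = 324.855 mg/L·hr
oral solution tail: 19.68/0.05 = 393.600; AUC_ev,0→∞ = 324.855 + 393.600 = 718.455 mg/L·hr
F = (AUC_ev/D_ev)/(AUC_iv/D_iv) = (718.455/250)/(2380.935/250) = 2.87382/9.52374 = 0.3018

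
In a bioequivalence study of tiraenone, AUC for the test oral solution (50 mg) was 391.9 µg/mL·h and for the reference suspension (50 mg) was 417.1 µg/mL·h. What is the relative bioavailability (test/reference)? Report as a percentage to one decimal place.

F_rel = 94.0%

F_rel = (AUC_test/D_test) / (AUC_ref/D_ref)
      = (391.9/50) / (417.1/50)
      = 7.838 / 8.342 = 0.9396 = 93.96%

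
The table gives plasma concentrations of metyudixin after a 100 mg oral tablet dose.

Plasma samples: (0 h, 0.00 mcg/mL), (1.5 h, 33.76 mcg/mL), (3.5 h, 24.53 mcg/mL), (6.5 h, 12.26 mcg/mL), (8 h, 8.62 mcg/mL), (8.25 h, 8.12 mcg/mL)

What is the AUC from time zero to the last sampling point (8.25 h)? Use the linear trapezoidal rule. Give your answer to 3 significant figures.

AUC = 157 mcg/mL·h

Trapezoidal AUC_0→8.25:
  [0→1.5]: (0.00+33.76)/2 × 1.5 = 25.32
  [1.5→3.5]: (33.76+24.53)/2 × 2 = 58.29
  [3.5→6.5]: (24.53+12.26)/2 × 3 = 55.185
  [6.5→8]: (12.26+8.62)/2 × 1.5 = 15.66
  [8→8.25]: (8.62+8.12)/2 × 0.25 = 2.0925
  Sum = 156.5475 mcg/mL·h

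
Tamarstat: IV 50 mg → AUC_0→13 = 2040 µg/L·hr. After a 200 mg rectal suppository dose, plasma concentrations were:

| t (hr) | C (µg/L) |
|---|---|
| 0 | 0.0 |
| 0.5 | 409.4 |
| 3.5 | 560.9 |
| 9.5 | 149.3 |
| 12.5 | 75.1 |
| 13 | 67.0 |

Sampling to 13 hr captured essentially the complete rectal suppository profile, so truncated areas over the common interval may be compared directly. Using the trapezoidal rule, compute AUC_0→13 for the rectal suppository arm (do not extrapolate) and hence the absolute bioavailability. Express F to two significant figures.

Trapezoidal AUC_0→13 (rectal suppository):
  [0→0.5]: (0.0+409.4)/2 × 0.5 = 102.35
  [0.5→3.5]: (409.4+560.9)/2 × 3 = 1455.45
  [3.5→9.5]: (560.9+149.3)/2 × 6 = 2130.6
  [9.5→12.5]: (149.3+75.1)/2 × 3 = 336.6
  [12.5→13]: (75.1+67.0)/2 × 0.5 = 35.525
  Sum = 4060.525 µg/L·hr
F = (AUC_ev/D_ev)/(AUC_iv/D_iv) = (4060.525/200)/(2040/50) = 20.302625/40.8 = 0.4976

F = 0.50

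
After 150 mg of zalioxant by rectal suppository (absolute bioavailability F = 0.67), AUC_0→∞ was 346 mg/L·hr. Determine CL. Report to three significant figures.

CL = 0.290 L/hr

CL = F × Dose / AUC_0→∞
   = 0.67 × 150 / 346 = 0.290462 L/hr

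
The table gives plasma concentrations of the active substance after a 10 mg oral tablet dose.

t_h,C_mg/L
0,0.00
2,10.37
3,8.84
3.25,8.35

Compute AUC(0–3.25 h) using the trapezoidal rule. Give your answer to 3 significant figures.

AUC = 22.1 mg/L·h

Trapezoidal AUC_0→3.25:
  [0→2]: (0.00+10.37)/2 × 2 = 10.37
  [2→3]: (10.37+8.84)/2 × 1 = 9.605
  [3→3.25]: (8.84+8.35)/2 × 0.25 = 2.14875
  Sum = 22.12375 mg/L·h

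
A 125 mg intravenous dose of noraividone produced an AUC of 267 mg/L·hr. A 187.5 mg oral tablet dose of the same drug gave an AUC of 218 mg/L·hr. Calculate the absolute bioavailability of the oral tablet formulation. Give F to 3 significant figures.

F = (AUC_ev / D_ev) / (AUC_iv / D_iv)
  = (218/187.5) / (267/125)
  = 1.16267 / 2.136 = 0.5443

F = 0.544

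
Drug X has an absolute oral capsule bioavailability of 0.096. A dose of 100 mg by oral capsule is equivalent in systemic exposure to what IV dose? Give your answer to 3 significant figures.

Systemic exposure from an extravascular dose = F × D_ev, so the equivalent IV dose is F × D_ev.
D_iv = F × D_ev = 0.096 × 100 = 9.6 mg

D_iv = 9.60 mg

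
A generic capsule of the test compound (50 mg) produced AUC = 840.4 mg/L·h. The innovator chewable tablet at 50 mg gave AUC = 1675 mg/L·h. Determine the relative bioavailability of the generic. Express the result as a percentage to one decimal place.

F_rel = 50.2%

F_rel = (AUC_test/D_test) / (AUC_ref/D_ref)
      = (840.4/50) / (1675/50)
      = 16.808 / 33.5 = 0.5017 = 50.17%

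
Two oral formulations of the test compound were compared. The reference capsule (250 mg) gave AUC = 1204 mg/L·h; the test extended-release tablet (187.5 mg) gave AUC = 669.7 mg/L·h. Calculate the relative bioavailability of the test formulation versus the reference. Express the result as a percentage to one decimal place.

F_rel = (AUC_test/D_test) / (AUC_ref/D_ref)
      = (669.7/187.5) / (1204/250)
      = 3.57173 / 4.816 = 0.7416 = 74.16%

F_rel = 74.2%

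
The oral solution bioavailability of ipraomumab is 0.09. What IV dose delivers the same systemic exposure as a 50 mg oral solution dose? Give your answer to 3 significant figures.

Systemic exposure from an extravascular dose = F × D_ev, so the equivalent IV dose is F × D_ev.
D_iv = F × D_ev = 0.09 × 50 = 4.5 mg

D_iv = 4.50 mg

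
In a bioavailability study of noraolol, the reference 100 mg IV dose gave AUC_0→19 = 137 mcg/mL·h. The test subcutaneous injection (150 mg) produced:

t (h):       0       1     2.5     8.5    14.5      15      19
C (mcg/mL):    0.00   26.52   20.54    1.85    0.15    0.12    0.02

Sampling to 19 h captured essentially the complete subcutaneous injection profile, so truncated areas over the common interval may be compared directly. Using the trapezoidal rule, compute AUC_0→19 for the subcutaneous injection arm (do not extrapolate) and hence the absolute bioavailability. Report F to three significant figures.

F = 0.594

Trapezoidal AUC_0→19 (subcutaneous injection):
  [0→1]: (0.00+26.52)/2 × 1 = 13.26
  [1→2.5]: (26.52+20.54)/2 × 1.5 = 35.295
  [2.5→8.5]: (20.54+1.85)/2 × 6 = 67.17
  [8.5→14.5]: (1.85+0.15)/2 × 6 = 6.0
  [14.5→15]: (0.15+0.12)/2 × 0.5 = 0.0675
  [15→19]: (0.12+0.02)/2 × 4 = 0.28
  Sum = 122.0725 mcg/mL·h
F = (AUC_ev/D_ev)/(AUC_iv/D_iv) = (122.0725/150)/(137/100) = 0.813817/1.37 = 0.5940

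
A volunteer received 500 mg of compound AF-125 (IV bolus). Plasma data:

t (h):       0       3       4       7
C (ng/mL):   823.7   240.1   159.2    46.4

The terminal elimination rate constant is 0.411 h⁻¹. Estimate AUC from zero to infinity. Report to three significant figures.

AUC = 2220 ng/mL·h

Trapezoidal AUC_0→7:
  [0→3]: (823.7+240.1)/2 × 3 = 1595.7
  [3→4]: (240.1+159.2)/2 × 1 = 199.65
  [4→7]: (159.2+46.4)/2 × 3 = 308.4
  Sum = 2103.75 ng/mL·h
Extrapolated tail: C_last / k_e = 46.4 / 0.411 = 112.895
AUC_0→∞ = 2103.75 + 112.895 = 2216.645 ng/mL·h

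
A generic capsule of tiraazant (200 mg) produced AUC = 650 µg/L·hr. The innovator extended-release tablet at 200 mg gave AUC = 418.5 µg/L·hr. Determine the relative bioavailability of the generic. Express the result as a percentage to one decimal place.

F_rel = (AUC_test/D_test) / (AUC_ref/D_ref)
      = (650/200) / (418.5/200)
      = 3.25 / 2.0925 = 1.5532 = 155.32%

F_rel = 155.3%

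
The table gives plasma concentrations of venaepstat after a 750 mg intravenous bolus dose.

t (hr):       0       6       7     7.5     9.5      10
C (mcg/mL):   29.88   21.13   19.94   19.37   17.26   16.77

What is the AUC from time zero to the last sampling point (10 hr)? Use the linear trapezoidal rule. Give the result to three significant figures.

AUC = 229 mcg/mL·hr

Trapezoidal AUC_0→10:
  [0→6]: (29.88+21.13)/2 × 6 = 153.03
  [6→7]: (21.13+19.94)/2 × 1 = 20.535
  [7→7.5]: (19.94+19.37)/2 × 0.5 = 9.8275
  [7.5→9.5]: (19.37+17.26)/2 × 2 = 36.63
  [9.5→10]: (17.26+16.77)/2 × 0.5 = 8.5075
  Sum = 228.53 mcg/mL·hr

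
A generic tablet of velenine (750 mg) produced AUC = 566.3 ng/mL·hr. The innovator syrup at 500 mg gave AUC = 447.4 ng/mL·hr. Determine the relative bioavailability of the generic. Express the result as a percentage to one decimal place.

F_rel = 84.4%

F_rel = (AUC_test/D_test) / (AUC_ref/D_ref)
      = (566.3/750) / (447.4/500)
      = 0.755067 / 0.8948 = 0.8438 = 84.38%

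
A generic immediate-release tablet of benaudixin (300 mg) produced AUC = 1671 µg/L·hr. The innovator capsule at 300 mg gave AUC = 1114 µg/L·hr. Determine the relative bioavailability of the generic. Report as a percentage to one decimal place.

F_rel = (AUC_test/D_test) / (AUC_ref/D_ref)
      = (1671/300) / (1114/300)
      = 5.57 / 3.71333 = 1.5000 = 150.00%

F_rel = 150.0%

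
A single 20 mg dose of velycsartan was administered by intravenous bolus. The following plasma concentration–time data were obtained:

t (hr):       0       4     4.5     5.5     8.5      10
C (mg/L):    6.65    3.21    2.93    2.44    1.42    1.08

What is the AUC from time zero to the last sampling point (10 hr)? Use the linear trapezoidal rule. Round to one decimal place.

AUC = 31.6 mg/L·hr

Trapezoidal AUC_0→10:
  [0→4]: (6.65+3.21)/2 × 4 = 19.72
  [4→4.5]: (3.21+2.93)/2 × 0.5 = 1.535
  [4.5→5.5]: (2.93+2.44)/2 × 1 = 2.685
  [5.5→8.5]: (2.44+1.42)/2 × 3 = 5.79
  [8.5→10]: (1.42+1.08)/2 × 1.5 = 1.875
  Sum = 31.605 mg/L·hr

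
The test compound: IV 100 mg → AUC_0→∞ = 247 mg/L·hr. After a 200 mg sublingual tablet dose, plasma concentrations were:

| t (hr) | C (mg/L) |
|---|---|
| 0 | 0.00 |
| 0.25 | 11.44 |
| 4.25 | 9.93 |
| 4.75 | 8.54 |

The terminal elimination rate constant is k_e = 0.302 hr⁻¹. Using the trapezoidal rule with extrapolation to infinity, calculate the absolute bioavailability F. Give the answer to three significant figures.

F = 0.156

Trapezoidal AUC_0→4.75 (sublingual tablet):
  [0→0.25]: (0.00+11.44)/2 × 0.25 = 1.43
  [0.25→4.25]: (11.44+9.93)/2 × 4 = 42.74
  [4.25→4.75]: (9.93+8.54)/2 × 0.5 = 4.6175
  Sum = 48.7875 mg/L·hr
Tail: C_last/k_e = 8.54/0.302 = 28.278
AUC_0→∞ (sublingual tablet) = 48.7875 + 28.278 = 77.0655 mg/L·hr
F = (AUC_ev/D_ev)/(AUC_iv/D_iv) = (77.0655/200)/(247/100) = 0.3853275/2.47 = 0.1560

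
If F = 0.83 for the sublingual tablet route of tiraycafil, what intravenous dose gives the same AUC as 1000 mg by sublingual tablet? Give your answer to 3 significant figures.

D_iv = 830 mg

Systemic exposure from an extravascular dose = F × D_ev, so the equivalent IV dose is F × D_ev.
D_iv = F × D_ev = 0.83 × 1000 = 830 mg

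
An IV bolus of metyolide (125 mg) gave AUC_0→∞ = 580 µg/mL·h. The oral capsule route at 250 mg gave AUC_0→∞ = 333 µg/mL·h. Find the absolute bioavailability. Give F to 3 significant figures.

F = (AUC_ev / D_ev) / (AUC_iv / D_iv)
  = (333/250) / (580/125)
  = 1.332 / 4.64 = 0.2871

F = 0.287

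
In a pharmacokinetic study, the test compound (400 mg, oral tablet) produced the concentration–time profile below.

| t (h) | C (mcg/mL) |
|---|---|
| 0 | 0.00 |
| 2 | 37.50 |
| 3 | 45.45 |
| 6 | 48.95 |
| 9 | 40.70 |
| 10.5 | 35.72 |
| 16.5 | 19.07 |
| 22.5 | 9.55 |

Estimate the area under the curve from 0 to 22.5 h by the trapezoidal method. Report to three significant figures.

AUC = 663 mcg/mL·h

Trapezoidal AUC_0→22.5:
  [0→2]: (0.00+37.50)/2 × 2 = 37.5
  [2→3]: (37.50+45.45)/2 × 1 = 41.475
  [3→6]: (45.45+48.95)/2 × 3 = 141.6
  [6→9]: (48.95+40.70)/2 × 3 = 134.475
  [9→10.5]: (40.70+35.72)/2 × 1.5 = 57.315
  [10.5→16.5]: (35.72+19.07)/2 × 6 = 164.37
  [16.5→22.5]: (19.07+9.55)/2 × 6 = 85.86
  Sum = 662.595 mcg/mL·h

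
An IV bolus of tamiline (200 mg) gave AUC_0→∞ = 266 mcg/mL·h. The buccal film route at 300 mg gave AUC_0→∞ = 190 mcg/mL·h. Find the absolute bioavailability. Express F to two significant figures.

F = 0.48

F = (AUC_ev / D_ev) / (AUC_iv / D_iv)
  = (190/300) / (266/200)
  = 0.633333 / 1.33 = 0.4762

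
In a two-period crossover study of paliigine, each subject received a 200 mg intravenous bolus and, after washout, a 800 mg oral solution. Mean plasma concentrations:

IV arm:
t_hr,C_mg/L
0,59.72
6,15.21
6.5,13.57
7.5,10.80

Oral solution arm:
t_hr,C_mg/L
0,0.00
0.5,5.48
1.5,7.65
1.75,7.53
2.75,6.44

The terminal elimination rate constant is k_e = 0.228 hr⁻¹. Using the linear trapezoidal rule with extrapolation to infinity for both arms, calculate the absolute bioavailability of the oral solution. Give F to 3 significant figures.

Trapezoidal AUC_0→7.5 (IV):
  [0→6]: (59.72+15.21)/2 × 6 = 224.79
  [6→6.5]: (15.21+13.57)/2 × 0.5 = 7.195
  [6.5→7.5]: (13.57+10.80)/2 × 1 = 12.185
  Sum = 244.17 mg/L·hr
IV tail: 10.80/0.228 = 47.368; AUC_iv,0→∞ = 244.17 + 47.368 = 291.538 mg/L·hr
Trapezoidal AUC_0→2.75 (oral solution):
  [0→0.5]: (0.00+5.48)/2 × 0.5 = 1.37
  [0.5→1.5]: (5.48+7.65)/2 × 1 = 6.565
  [1.5→1.75]: (7.65+7.53)/2 × 0.25 = 1.8975
  [1.75→2.75]: (7.53+6.44)/2 × 1 = 6.985
  Sum = 16.8175 mg/L·hr
oral solution tail: 6.44/0.228 = 28.246; AUC_ev,0→∞ = 16.8175 + 28.246 = 45.0635 mg/L·hr
F = (AUC_ev/D_ev)/(AUC_iv/D_iv) = (45.0635/800)/(291.538/200) = 0.056329375/1.45769 = 0.0386

F = 0.0386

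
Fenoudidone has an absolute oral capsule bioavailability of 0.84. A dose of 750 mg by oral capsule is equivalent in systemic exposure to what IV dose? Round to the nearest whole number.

D_iv = 630 mg

Systemic exposure from an extravascular dose = F × D_ev, so the equivalent IV dose is F × D_ev.
D_iv = F × D_ev = 0.84 × 750 = 630 mg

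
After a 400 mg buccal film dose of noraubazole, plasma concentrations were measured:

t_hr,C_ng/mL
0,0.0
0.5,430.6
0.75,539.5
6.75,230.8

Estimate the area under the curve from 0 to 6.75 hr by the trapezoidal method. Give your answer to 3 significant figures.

Trapezoidal AUC_0→6.75:
  [0→0.5]: (0.0+430.6)/2 × 0.5 = 107.65
  [0.5→0.75]: (430.6+539.5)/2 × 0.25 = 121.2625
  [0.75→6.75]: (539.5+230.8)/2 × 6 = 2310.9
  Sum = 2539.8125 ng/mL·hr

AUC = 2540 ng/mL·hr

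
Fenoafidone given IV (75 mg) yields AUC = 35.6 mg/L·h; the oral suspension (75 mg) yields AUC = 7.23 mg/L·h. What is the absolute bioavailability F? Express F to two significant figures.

F = 0.20

F = (AUC_ev / D_ev) / (AUC_iv / D_iv)
  = (7.23/75) / (35.6/75)
  = 0.0964 / 0.474667 = 0.2031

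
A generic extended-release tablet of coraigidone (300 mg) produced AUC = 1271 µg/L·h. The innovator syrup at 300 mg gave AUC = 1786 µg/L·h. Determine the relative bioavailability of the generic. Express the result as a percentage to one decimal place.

F_rel = (AUC_test/D_test) / (AUC_ref/D_ref)
      = (1271/300) / (1786/300)
      = 4.23667 / 5.95333 = 0.7116 = 71.16%

F_rel = 71.2%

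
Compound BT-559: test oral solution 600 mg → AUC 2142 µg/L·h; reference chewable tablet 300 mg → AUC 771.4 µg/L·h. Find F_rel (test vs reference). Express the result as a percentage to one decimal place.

F_rel = (AUC_test/D_test) / (AUC_ref/D_ref)
      = (2142/600) / (771.4/300)
      = 3.57 / 2.57133 = 1.3884 = 138.84%

F_rel = 138.8%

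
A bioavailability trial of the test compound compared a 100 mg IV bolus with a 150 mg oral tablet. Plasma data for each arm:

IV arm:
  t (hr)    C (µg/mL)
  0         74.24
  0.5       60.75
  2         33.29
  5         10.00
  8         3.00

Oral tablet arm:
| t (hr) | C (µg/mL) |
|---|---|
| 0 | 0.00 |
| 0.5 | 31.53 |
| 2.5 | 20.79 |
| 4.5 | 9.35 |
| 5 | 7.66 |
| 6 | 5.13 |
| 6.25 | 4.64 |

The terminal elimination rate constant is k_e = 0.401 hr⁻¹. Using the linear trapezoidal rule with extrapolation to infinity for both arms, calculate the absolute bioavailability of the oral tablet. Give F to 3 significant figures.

F = 0.387

Trapezoidal AUC_0→8 (IV):
  [0→0.5]: (74.24+60.75)/2 × 0.5 = 33.7475
  [0.5→2]: (60.75+33.29)/2 × 1.5 = 70.53
  [2→5]: (33.29+10.00)/2 × 3 = 64.935
  [5→8]: (10.00+3.00)/2 × 3 = 19.5
  Sum = 188.7125 µg/mL·hr
IV tail: 3.00/0.401 = 7.481; AUC_iv,0→∞ = 188.7125 + 7.481 = 196.1935 µg/mL·hr
Trapezoidal AUC_0→6.25 (oral tablet):
  [0→0.5]: (0.00+31.53)/2 × 0.5 = 7.8825
  [0.5→2.5]: (31.53+20.79)/2 × 2 = 52.32
  [2.5→4.5]: (20.79+9.35)/2 × 2 = 30.14
  [4.5→5]: (9.35+7.66)/2 × 0.5 = 4.2525
  [5→6]: (7.66+5.13)/2 × 1 = 6.395
  [6→6.25]: (5.13+4.64)/2 × 0.25 = 1.22125
  Sum = 102.21125 µg/mL·hr
oral tablet tail: 4.64/0.401 = 11.571; AUC_ev,0→∞ = 102.21125 + 11.571 = 113.78225 µg/mL·hr
F = (AUC_ev/D_ev)/(AUC_iv/D_iv) = (113.78225/150)/(196.1935/100) = 0.758548/1.961935 = 0.3866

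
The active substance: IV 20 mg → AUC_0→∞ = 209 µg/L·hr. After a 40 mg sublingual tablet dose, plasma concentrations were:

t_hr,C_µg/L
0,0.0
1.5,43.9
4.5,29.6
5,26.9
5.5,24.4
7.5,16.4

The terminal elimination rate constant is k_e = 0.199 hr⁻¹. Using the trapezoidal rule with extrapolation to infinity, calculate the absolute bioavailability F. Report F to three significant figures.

F = 0.702

Trapezoidal AUC_0→7.5 (sublingual tablet):
  [0→1.5]: (0.0+43.9)/2 × 1.5 = 32.925
  [1.5→4.5]: (43.9+29.6)/2 × 3 = 110.25
  [4.5→5]: (29.6+26.9)/2 × 0.5 = 14.125
  [5→5.5]: (26.9+24.4)/2 × 0.5 = 12.825
  [5.5→7.5]: (24.4+16.4)/2 × 2 = 40.8
  Sum = 210.925 µg/L·hr
Tail: C_last/k_e = 16.4/0.199 = 82.412
AUC_0→∞ (sublingual tablet) = 210.925 + 82.412 = 293.337 µg/L·hr
F = (AUC_ev/D_ev)/(AUC_iv/D_iv) = (293.337/40)/(209/20) = 7.333425/10.45 = 0.7018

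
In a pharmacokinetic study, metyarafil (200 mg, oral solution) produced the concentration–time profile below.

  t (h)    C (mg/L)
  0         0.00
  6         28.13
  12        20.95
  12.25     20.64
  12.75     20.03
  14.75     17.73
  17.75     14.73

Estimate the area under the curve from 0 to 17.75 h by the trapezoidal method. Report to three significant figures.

Trapezoidal AUC_0→17.75:
  [0→6]: (0.00+28.13)/2 × 6 = 84.39
  [6→12]: (28.13+20.95)/2 × 6 = 147.24
  [12→12.25]: (20.95+20.64)/2 × 0.25 = 5.19875
  [12.25→12.75]: (20.64+20.03)/2 × 0.5 = 10.1675
  [12.75→14.75]: (20.03+17.73)/2 × 2 = 37.76
  [14.75→17.75]: (17.73+14.73)/2 × 3 = 48.69
  Sum = 333.44625 mg/L·h

AUC = 333 mg/L·h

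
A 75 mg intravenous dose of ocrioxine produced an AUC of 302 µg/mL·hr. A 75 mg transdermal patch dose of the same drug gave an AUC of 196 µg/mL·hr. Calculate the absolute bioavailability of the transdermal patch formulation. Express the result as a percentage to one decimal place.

F = (AUC_ev / D_ev) / (AUC_iv / D_iv)
  = (196/75) / (302/75)
  = 2.61333 / 4.02667 = 0.6490
  = 64.90%

F = 64.9%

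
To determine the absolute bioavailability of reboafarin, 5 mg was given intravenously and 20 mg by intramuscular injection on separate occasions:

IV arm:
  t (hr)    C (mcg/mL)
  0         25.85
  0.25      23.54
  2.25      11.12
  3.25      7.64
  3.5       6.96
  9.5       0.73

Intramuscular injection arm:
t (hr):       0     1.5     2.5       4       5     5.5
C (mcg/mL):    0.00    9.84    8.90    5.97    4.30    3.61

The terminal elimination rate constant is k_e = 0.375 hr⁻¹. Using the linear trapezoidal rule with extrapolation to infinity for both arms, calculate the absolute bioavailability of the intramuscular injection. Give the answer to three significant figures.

F = 0.145

Trapezoidal AUC_0→9.5 (IV):
  [0→0.25]: (25.85+23.54)/2 × 0.25 = 6.17375
  [0.25→2.25]: (23.54+11.12)/2 × 2 = 34.66
  [2.25→3.25]: (11.12+7.64)/2 × 1 = 9.38
  [3.25→3.5]: (7.64+6.96)/2 × 0.25 = 1.825
  [3.5→9.5]: (6.96+0.73)/2 × 6 = 23.07
  Sum = 75.10875 mcg/mL·hr
IV tail: 0.73/0.375 = 1.947; AUC_iv,0→∞ = 75.10875 + 1.947 = 77.05575 mcg/mL·hr
Trapezoidal AUC_0→5.5 (intramuscular injection):
  [0→1.5]: (0.00+9.84)/2 × 1.5 = 7.38
  [1.5→2.5]: (9.84+8.90)/2 × 1 = 9.37
  [2.5→4]: (8.90+5.97)/2 × 1.5 = 11.1525
  [4→5]: (5.97+4.30)/2 × 1 = 5.135
  [5→5.5]: (4.30+3.61)/2 × 0.5 = 1.9775
  Sum = 35.015 mcg/mL·hr
intramuscular injection tail: 3.61/0.375 = 9.627; AUC_ev,0→∞ = 35.015 + 9.627 = 44.642 mcg/mL·hr
F = (AUC_ev/D_ev)/(AUC_iv/D_iv) = (44.642/20)/(77.05575/5) = 2.2321/15.41115 = 0.1448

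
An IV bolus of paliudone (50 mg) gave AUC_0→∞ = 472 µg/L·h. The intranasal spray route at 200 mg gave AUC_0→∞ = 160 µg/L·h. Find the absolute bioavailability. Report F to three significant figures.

F = (AUC_ev / D_ev) / (AUC_iv / D_iv)
  = (160/200) / (472/50)
  = 0.8 / 9.44 = 0.0847

F = 0.0847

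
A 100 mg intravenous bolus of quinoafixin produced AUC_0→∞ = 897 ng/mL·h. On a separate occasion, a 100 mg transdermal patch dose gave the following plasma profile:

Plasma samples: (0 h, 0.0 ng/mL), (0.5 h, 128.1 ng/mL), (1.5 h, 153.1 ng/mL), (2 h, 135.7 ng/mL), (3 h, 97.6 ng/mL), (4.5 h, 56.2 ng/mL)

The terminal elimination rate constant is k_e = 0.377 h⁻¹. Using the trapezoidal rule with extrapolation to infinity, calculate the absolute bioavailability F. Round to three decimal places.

F = 0.698

Trapezoidal AUC_0→4.5 (transdermal patch):
  [0→0.5]: (0.0+128.1)/2 × 0.5 = 32.025
  [0.5→1.5]: (128.1+153.1)/2 × 1 = 140.6
  [1.5→2]: (153.1+135.7)/2 × 0.5 = 72.2
  [2→3]: (135.7+97.6)/2 × 1 = 116.65
  [3→4.5]: (97.6+56.2)/2 × 1.5 = 115.35
  Sum = 476.825 ng/mL·h
Tail: C_last/k_e = 56.2/0.377 = 149.072
AUC_0→∞ (transdermal patch) = 476.825 + 149.072 = 625.897 ng/mL·h
F = (AUC_ev/D_ev)/(AUC_iv/D_iv) = (625.897/100)/(897/100) = 6.25897/8.97 = 0.6978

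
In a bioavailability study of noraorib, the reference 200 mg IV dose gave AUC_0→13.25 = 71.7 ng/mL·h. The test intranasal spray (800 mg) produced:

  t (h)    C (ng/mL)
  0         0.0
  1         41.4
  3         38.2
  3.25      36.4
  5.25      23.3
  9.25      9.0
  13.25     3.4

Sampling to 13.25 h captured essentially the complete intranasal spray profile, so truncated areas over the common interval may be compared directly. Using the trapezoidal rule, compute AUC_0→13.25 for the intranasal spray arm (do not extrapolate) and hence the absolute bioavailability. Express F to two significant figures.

Trapezoidal AUC_0→13.25 (intranasal spray):
  [0→1]: (0.0+41.4)/2 × 1 = 20.7
  [1→3]: (41.4+38.2)/2 × 2 = 79.6
  [3→3.25]: (38.2+36.4)/2 × 0.25 = 9.325
  [3.25→5.25]: (36.4+23.3)/2 × 2 = 59.7
  [5.25→9.25]: (23.3+9.0)/2 × 4 = 64.6
  [9.25→13.25]: (9.0+3.4)/2 × 4 = 24.8
  Sum = 258.725 ng/mL·h
F = (AUC_ev/D_ev)/(AUC_iv/D_iv) = (258.725/800)/(71.7/200) = 0.32340625/0.3585 = 0.9021

F = 0.90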